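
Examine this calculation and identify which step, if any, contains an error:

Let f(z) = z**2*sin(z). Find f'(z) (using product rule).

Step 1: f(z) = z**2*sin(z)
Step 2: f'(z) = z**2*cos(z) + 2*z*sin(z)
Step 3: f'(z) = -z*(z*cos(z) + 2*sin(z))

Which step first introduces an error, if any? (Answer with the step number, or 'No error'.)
Step 3

Step 3 is incorrect due to a sign flip.
The step shows: -z*(z*cos(z) + 2*sin(z))
The correct value should be: z*(z*cos(z) + 2*sin(z))

Explanation: The sign of the whole expression was flipped: the term z*(z*cos(z) + 2*sin(z)) was incorrectly written as -z*(z*cos(z) + 2*sin(z))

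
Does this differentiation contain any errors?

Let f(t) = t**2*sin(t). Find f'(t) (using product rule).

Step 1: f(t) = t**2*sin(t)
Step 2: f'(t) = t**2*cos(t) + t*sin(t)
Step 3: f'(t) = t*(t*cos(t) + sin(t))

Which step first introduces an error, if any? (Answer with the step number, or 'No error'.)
Step 2

Step 2 is incorrect due to a wrong coefficient.
The step shows: t**2*cos(t) + t*sin(t)
The correct value should be: t**2*cos(t) + 2*t*sin(t)

Explanation: The coefficient 2 was incorrectly written as 1: the term 2*t*sin(t) was incorrectly written as t*sin(t)
The later steps are derived from this incorrect expression, so the error originates in Step 2.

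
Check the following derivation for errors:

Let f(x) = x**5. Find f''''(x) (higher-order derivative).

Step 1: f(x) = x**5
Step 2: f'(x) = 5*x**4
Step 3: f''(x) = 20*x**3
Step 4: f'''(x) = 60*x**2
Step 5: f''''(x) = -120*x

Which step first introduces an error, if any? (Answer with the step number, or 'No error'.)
Step 5

Step 5 is incorrect due to a sign flip.
The step shows: -120*x
The correct value should be: 120*x

Explanation: The sign of the whole expression was flipped: the term 120*x was incorrectly written as -120*x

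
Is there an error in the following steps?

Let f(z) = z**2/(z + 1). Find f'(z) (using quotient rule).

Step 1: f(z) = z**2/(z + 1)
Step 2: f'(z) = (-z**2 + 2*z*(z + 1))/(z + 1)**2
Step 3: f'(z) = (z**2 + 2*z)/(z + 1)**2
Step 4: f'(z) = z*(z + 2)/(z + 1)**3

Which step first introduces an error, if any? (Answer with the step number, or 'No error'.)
Step 4

Step 4 is incorrect due to a wrong exponent.
The step shows: z*(z + 2)/(z + 1)**3
The correct value should be: z*(z + 2)/(z + 1)**2

Explanation: The exponent -2 on z + 1 was incorrectly written as -3: the term z*(z + 2)/(z + 1)**2 was incorrectly written as z*(z + 2)/(z + 1)**3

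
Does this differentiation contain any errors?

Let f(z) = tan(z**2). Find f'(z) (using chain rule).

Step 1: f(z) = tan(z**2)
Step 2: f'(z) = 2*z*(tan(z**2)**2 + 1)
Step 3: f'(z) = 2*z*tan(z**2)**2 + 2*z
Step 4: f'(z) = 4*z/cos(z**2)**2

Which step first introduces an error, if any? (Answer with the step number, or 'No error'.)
Step 4

Step 4 is incorrect due to a wrong coefficient.
The step shows: 4*z/cos(z**2)**2
The correct value should be: 2*z/cos(z**2)**2

Explanation: The coefficient 2 was incorrectly written as 4: the term 2*z/cos(z**2)**2 was incorrectly written as 4*z/cos(z**2)**2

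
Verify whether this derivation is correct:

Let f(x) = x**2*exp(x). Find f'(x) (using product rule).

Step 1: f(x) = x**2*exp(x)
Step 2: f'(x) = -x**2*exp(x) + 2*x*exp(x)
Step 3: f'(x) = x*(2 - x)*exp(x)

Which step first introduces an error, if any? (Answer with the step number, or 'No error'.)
Step 2

Step 2 is incorrect due to a sign flip.
The step shows: -x**2*exp(x) + 2*x*exp(x)
The correct value should be: x**2*exp(x) + 2*x*exp(x)

Explanation: The sign of one term was flipped: the term x**2*exp(x) was incorrectly written as -x**2*exp(x)
The later steps are derived from this incorrect expression, so the error originates in Step 2.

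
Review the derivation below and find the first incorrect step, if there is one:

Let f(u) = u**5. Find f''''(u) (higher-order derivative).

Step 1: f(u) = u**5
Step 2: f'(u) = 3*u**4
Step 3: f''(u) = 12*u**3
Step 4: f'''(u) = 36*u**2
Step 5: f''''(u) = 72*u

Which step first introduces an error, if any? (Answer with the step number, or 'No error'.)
Step 2

Step 2 is incorrect due to a wrong coefficient.
The step shows: 3*u**4
The correct value should be: 5*u**4

Explanation: The coefficient 5 was incorrectly written as 3: the term 5*u**4 was incorrectly written as 3*u**4
The later steps are derived from this incorrect expression, so the error originates in Step 2.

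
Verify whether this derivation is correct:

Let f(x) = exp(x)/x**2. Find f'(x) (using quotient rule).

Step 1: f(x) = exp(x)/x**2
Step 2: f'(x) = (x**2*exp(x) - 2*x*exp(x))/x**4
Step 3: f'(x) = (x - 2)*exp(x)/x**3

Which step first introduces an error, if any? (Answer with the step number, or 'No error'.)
No error

All steps in this derivation are correct.
The final answer f'(x) = (x - 2)*exp(x)/x**3 is valid.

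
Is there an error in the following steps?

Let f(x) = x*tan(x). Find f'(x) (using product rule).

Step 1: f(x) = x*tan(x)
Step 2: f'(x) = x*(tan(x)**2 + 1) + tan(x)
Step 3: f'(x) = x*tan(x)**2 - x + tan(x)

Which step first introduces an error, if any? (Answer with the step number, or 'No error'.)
Step 3

Step 3 is incorrect due to a sign flip.
The step shows: x*tan(x)**2 - x + tan(x)
The correct value should be: x*tan(x)**2 + x + tan(x)

Explanation: The sign of one term was flipped: the term x was incorrectly written as -x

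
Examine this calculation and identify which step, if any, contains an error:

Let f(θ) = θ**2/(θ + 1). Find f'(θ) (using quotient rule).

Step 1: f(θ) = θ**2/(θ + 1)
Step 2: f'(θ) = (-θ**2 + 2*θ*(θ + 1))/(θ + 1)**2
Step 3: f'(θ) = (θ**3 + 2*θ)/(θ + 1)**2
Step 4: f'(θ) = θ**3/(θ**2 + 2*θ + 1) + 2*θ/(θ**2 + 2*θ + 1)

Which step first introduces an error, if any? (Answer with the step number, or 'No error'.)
Step 3

Step 3 is incorrect due to a wrong exponent.
The step shows: (θ**3 + 2*θ)/(θ + 1)**2
The correct value should be: (θ**2 + 2*θ)/(θ + 1)**2

Explanation: The exponent 2 on θ was incorrectly written as 3: the term (θ**2 + 2*θ)/(θ + 1)**2 was incorrectly written as (θ**3 + 2*θ)/(θ + 1)**2
The later steps are derived from this incorrect expression, so the error originates in Step 3.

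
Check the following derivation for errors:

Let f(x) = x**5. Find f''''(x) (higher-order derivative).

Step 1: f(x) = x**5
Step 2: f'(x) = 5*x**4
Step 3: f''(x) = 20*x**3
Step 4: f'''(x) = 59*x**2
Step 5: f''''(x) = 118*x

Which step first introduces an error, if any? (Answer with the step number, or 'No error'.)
Step 4

Step 4 is incorrect due to a wrong coefficient.
The step shows: 59*x**2
The correct value should be: 60*x**2

Explanation: The coefficient 60 was incorrectly written as 59: the term 60*x**2 was incorrectly written as 59*x**2
The later steps are derived from this incorrect expression, so the error originates in Step 4.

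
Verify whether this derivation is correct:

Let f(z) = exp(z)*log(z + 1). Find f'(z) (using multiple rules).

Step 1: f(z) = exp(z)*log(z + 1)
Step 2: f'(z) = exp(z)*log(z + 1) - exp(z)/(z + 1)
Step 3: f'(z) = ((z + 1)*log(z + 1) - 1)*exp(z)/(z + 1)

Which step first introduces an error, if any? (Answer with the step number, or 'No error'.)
Step 2

Step 2 is incorrect due to a sign flip.
The step shows: exp(z)*log(z + 1) - exp(z)/(z + 1)
The correct value should be: exp(z)*log(z + 1) + exp(z)/(z + 1)

Explanation: The sign of one term was flipped: the term exp(z)/(z + 1) was incorrectly written as -exp(z)/(z + 1)
The later steps are derived from this incorrect expression, so the error originates in Step 2.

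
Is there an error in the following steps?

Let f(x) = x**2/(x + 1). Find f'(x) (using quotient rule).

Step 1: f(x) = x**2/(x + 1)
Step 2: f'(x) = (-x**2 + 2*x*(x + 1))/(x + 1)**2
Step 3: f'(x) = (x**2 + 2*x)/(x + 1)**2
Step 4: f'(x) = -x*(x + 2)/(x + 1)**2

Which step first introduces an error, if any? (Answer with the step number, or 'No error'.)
Step 4

Step 4 is incorrect due to a sign flip.
The step shows: -x*(x + 2)/(x + 1)**2
The correct value should be: x*(x + 2)/(x + 1)**2

Explanation: The sign of the whole expression was flipped: the term x*(x + 2)/(x + 1)**2 was incorrectly written as -x*(x + 2)/(x + 1)**2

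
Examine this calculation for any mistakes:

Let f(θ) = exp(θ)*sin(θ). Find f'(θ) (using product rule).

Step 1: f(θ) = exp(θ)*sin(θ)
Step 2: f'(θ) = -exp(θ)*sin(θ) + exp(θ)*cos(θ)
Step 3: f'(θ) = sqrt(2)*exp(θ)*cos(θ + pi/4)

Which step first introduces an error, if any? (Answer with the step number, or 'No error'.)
Step 2

Step 2 is incorrect due to a sign flip.
The step shows: -exp(θ)*sin(θ) + exp(θ)*cos(θ)
The correct value should be: exp(θ)*sin(θ) + exp(θ)*cos(θ)

Explanation: The sign of one term was flipped: the term exp(θ)*sin(θ) was incorrectly written as -exp(θ)*sin(θ)
The later steps are derived from this incorrect expression, so the error originates in Step 2.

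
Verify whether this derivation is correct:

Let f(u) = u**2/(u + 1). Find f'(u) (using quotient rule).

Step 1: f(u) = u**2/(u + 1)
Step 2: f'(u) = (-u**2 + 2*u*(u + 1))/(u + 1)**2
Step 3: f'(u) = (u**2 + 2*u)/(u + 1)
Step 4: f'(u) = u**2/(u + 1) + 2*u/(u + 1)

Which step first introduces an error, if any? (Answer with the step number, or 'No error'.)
Step 3

Step 3 is incorrect due to a wrong exponent.
The step shows: (u**2 + 2*u)/(u + 1)
The correct value should be: (u**2 + 2*u)/(u + 1)**2

Explanation: The exponent -2 on u + 1 was incorrectly written as -1: the term (u**2 + 2*u)/(u + 1)**2 was incorrectly written as (u**2 + 2*u)/(u + 1)
The later steps are derived from this incorrect expression, so the error originates in Step 3.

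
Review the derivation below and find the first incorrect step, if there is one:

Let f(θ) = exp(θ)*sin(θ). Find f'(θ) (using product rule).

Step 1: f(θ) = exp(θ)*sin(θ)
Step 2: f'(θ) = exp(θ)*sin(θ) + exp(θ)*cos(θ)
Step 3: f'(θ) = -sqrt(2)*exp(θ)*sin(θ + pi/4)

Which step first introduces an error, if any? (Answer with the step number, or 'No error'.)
Step 3

Step 3 is incorrect due to a sign flip.
The step shows: -sqrt(2)*exp(θ)*sin(θ + pi/4)
The correct value should be: sqrt(2)*exp(θ)*sin(θ + pi/4)

Explanation: The sign of the whole expression was flipped: the term sqrt(2)*exp(θ)*sin(θ + pi/4) was incorrectly written as -sqrt(2)*exp(θ)*sin(θ + pi/4)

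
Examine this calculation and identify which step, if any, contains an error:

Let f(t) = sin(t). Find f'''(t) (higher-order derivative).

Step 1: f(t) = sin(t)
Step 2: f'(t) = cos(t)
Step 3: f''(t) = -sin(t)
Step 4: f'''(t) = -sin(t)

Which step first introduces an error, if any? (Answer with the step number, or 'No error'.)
Step 4

Step 4 is incorrect due to a wrong trig function.
The step shows: -sin(t)
The correct value should be: -cos(t)

Explanation: cos(t) was incorrectly written as sin(t): the term -cos(t) was incorrectly written as -sin(t)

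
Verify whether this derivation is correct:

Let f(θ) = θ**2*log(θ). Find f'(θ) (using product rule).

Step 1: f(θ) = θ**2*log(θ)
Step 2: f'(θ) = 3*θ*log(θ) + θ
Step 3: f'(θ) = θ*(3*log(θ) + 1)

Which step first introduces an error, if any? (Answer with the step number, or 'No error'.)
Step 2

Step 2 is incorrect due to a wrong coefficient.
The step shows: 3*θ*log(θ) + θ
The correct value should be: 2*θ*log(θ) + θ

Explanation: The coefficient 2 was incorrectly written as 3: the term 2*θ*log(θ) was incorrectly written as 3*θ*log(θ)
The later steps are derived from this incorrect expression, so the error originates in Step 2.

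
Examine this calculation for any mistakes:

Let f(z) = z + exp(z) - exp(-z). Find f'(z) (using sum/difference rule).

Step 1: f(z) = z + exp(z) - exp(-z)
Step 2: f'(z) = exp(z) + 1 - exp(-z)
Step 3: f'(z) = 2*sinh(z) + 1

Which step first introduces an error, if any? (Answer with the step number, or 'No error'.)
Step 2

Step 2 is incorrect due to a sign flip.
The step shows: exp(z) + 1 - exp(-z)
The correct value should be: exp(z) + 1 + exp(-z)

Explanation: The sign of one term was flipped: the term exp(-z) was incorrectly written as -exp(-z)
The later steps are derived from this incorrect expression, so the error originates in Step 2.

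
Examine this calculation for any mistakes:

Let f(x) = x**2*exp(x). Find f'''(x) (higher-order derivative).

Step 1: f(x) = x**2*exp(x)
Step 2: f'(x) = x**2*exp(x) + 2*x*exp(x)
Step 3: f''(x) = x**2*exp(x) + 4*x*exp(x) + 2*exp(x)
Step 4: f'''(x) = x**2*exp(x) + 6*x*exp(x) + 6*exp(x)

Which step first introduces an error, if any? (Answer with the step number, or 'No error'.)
No error

All steps in this derivation are correct.
The final answer f'''(x) = x**2*exp(x) + 6*x*exp(x) + 6*exp(x) is valid.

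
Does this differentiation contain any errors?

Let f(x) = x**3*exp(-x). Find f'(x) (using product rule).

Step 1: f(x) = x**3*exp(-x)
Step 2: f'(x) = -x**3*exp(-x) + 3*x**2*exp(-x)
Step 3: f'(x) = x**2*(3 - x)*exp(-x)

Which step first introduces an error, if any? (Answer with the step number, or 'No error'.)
No error

All steps in this derivation are correct.
The final answer f'(x) = x**2*(3 - x)*exp(-x) is valid.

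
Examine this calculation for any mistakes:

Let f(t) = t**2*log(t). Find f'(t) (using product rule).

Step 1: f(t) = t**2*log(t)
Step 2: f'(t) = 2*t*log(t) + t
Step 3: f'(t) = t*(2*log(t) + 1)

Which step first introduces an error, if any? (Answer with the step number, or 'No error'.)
No error

All steps in this derivation are correct.
The final answer f'(t) = t*(2*log(t) + 1) is valid.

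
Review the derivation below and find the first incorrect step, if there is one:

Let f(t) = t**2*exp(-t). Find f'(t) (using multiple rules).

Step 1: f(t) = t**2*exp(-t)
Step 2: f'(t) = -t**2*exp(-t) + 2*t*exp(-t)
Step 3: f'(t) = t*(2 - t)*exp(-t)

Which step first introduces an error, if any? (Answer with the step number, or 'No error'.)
No error

All steps in this derivation are correct.
The final answer f'(t) = t*(2 - t)*exp(-t) is valid.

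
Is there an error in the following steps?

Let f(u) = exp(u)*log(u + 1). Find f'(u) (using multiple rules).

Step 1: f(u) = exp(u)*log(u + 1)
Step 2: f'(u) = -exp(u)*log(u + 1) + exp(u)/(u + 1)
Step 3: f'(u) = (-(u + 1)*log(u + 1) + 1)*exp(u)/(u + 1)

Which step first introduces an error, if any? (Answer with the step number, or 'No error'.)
Step 2

Step 2 is incorrect due to a sign flip.
The step shows: -exp(u)*log(u + 1) + exp(u)/(u + 1)
The correct value should be: exp(u)*log(u + 1) + exp(u)/(u + 1)

Explanation: The sign of one term was flipped: the term exp(u)*log(u + 1) was incorrectly written as -exp(u)*log(u + 1)
The later steps are derived from this incorrect expression, so the error originates in Step 2.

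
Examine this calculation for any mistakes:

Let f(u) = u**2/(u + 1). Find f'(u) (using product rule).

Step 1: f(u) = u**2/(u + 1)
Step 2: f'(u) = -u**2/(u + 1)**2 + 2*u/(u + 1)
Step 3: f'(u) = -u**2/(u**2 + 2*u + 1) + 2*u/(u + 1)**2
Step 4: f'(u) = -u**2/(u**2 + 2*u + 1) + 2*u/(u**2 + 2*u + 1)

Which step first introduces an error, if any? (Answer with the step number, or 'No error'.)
Step 3

Step 3 is incorrect due to a wrong exponent.
The step shows: -u**2/(u**2 + 2*u + 1) + 2*u/(u + 1)**2
The correct value should be: -u**2/(u**2 + 2*u + 1) + 2*u/(u + 1)

Explanation: The exponent -1 on u + 1 was incorrectly written as -2: the term 2*u/(u + 1) was incorrectly written as 2*u/(u + 1)**2
The later steps are derived from this incorrect expression, so the error originates in Step 3.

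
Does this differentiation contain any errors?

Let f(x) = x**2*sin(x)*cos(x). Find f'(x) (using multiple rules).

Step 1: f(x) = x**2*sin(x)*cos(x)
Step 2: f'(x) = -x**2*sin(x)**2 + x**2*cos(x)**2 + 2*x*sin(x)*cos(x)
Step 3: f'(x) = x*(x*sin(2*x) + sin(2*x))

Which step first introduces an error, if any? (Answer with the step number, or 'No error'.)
Step 3

Step 3 is incorrect due to a wrong trig function.
The step shows: x*(x*sin(2*x) + sin(2*x))
The correct value should be: x*(x*cos(2*x) + sin(2*x))

Explanation: cos(2*x) was incorrectly written as sin(2*x): the term x*(x*cos(2*x) + sin(2*x)) was incorrectly written as x*(x*sin(2*x) + sin(2*x))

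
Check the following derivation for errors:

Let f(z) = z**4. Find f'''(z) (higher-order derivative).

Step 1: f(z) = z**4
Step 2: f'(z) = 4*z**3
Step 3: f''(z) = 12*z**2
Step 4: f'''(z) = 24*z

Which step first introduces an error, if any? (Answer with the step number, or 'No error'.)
No error

All steps in this derivation are correct.
The final answer f'''(z) = 24*z is valid.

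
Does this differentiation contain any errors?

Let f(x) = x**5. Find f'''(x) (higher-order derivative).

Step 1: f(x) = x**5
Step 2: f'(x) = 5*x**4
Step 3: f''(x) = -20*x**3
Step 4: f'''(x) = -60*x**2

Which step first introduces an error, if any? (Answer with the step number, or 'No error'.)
Step 3

Step 3 is incorrect due to a sign flip.
The step shows: -20*x**3
The correct value should be: 20*x**3

Explanation: The sign of the whole expression was flipped: the term 20*x**3 was incorrectly written as -20*x**3
The later steps are derived from this incorrect expression, so the error originates in Step 3.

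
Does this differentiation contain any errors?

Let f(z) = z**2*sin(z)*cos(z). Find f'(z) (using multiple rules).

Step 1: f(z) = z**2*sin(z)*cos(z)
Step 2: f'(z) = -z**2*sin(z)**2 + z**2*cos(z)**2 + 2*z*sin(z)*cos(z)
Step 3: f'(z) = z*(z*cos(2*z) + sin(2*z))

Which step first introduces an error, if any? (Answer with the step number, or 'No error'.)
No error

All steps in this derivation are correct.
The final answer f'(z) = z*(z*cos(2*z) + sin(2*z)) is valid.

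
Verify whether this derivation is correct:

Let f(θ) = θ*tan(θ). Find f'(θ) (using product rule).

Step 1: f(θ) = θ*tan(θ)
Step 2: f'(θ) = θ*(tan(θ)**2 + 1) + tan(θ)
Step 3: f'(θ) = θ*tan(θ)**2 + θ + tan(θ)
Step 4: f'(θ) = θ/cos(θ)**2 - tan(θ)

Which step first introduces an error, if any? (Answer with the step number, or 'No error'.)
Step 4

Step 4 is incorrect due to a sign flip.
The step shows: θ/cos(θ)**2 - tan(θ)
The correct value should be: θ/cos(θ)**2 + tan(θ)

Explanation: The sign of one term was flipped: the term tan(θ) was incorrectly written as -tan(θ)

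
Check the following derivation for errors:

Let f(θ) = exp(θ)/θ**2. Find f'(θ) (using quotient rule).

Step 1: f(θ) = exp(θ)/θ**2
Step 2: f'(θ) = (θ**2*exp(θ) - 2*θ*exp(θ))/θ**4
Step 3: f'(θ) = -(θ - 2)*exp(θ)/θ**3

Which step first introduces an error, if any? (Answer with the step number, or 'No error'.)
Step 3

Step 3 is incorrect due to a sign flip.
The step shows: -(θ - 2)*exp(θ)/θ**3
The correct value should be: (θ - 2)*exp(θ)/θ**3

Explanation: The sign of the whole expression was flipped: the term (θ - 2)*exp(θ)/θ**3 was incorrectly written as -(θ - 2)*exp(θ)/θ**3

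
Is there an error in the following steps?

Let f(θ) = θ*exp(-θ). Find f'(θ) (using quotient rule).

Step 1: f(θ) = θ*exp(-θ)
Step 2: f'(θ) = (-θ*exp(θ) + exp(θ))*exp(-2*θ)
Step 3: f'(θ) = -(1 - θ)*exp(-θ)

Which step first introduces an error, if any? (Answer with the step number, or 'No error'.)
Step 3

Step 3 is incorrect due to a sign flip.
The step shows: -(1 - θ)*exp(-θ)
The correct value should be: (1 - θ)*exp(-θ)

Explanation: The sign of the whole expression was flipped: the term (1 - θ)*exp(-θ) was incorrectly written as -(1 - θ)*exp(-θ)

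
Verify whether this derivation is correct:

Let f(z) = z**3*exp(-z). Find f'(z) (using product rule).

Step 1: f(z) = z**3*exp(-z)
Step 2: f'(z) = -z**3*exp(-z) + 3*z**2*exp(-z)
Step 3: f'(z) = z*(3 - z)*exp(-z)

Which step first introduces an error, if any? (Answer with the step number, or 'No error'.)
Step 3

Step 3 is incorrect due to a wrong exponent.
The step shows: z*(3 - z)*exp(-z)
The correct value should be: z**2*(3 - z)*exp(-z)

Explanation: The exponent 2 on z was incorrectly written as 1: the term z**2*(3 - z)*exp(-z) was incorrectly written as z*(3 - z)*exp(-z)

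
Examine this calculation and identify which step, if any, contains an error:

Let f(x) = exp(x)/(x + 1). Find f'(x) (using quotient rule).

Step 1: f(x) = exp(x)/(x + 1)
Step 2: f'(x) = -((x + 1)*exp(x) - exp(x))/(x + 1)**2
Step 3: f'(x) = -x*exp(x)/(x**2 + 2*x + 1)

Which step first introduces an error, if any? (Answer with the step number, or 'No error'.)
Step 2

Step 2 is incorrect due to a sign flip.
The step shows: -((x + 1)*exp(x) - exp(x))/(x + 1)**2
The correct value should be: ((x + 1)*exp(x) - exp(x))/(x + 1)**2

Explanation: The sign of the whole expression was flipped: the term ((x + 1)*exp(x) - exp(x))/(x + 1)**2 was incorrectly written as -((x + 1)*exp(x) - exp(x))/(x + 1)**2
The later steps are derived from this incorrect expression, so the error originates in Step 2.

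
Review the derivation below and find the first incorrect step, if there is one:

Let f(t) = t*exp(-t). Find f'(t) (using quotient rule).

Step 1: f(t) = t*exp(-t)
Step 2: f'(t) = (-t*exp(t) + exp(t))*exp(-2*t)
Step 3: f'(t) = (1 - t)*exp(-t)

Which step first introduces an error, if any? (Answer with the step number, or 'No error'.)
No error

All steps in this derivation are correct.
The final answer f'(t) = (1 - t)*exp(-t) is valid.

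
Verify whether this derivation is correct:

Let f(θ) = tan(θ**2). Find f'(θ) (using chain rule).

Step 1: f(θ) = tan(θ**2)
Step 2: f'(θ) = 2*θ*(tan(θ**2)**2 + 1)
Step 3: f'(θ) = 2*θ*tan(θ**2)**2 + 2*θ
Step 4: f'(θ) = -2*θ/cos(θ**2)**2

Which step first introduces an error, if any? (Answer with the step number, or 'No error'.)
Step 4

Step 4 is incorrect due to a sign flip.
The step shows: -2*θ/cos(θ**2)**2
The correct value should be: 2*θ/cos(θ**2)**2

Explanation: The sign of the whole expression was flipped: the term 2*θ/cos(θ**2)**2 was incorrectly written as -2*θ/cos(θ**2)**2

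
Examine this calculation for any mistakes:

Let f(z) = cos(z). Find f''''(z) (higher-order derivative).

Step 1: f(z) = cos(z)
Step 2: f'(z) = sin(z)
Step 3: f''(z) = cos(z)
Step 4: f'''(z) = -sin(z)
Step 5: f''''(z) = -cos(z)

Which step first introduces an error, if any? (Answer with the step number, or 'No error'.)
Step 2

Step 2 is incorrect due to a sign flip.
The step shows: sin(z)
The correct value should be: -sin(z)

Explanation: The sign of the whole expression was flipped: the term -sin(z) was incorrectly written as sin(z)
The later steps are derived from this incorrect expression, so the error originates in Step 2.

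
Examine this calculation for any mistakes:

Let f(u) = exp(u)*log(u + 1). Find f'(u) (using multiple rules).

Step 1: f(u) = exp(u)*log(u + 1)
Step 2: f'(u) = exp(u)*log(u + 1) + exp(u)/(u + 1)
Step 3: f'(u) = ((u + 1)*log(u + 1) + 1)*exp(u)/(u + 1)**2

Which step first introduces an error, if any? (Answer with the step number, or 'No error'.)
Step 3

Step 3 is incorrect due to a wrong exponent.
The step shows: ((u + 1)*log(u + 1) + 1)*exp(u)/(u + 1)**2
The correct value should be: ((u + 1)*log(u + 1) + 1)*exp(u)/(u + 1)

Explanation: The exponent -1 on u + 1 was incorrectly written as -2: the term ((u + 1)*log(u + 1) + 1)*exp(u)/(u + 1) was incorrectly written as ((u + 1)*log(u + 1) + 1)*exp(u)/(u + 1)**2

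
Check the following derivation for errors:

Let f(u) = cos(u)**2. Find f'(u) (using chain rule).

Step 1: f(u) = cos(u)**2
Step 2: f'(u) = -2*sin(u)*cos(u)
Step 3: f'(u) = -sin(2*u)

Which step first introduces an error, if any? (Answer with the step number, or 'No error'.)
No error

All steps in this derivation are correct.
The final answer f'(u) = -sin(2*u) is valid.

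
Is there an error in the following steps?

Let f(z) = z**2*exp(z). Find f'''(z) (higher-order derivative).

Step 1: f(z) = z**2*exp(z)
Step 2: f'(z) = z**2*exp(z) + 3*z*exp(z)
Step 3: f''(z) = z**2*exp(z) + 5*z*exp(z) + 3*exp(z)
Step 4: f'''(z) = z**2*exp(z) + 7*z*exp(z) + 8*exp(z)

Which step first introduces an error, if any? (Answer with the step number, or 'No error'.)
Step 2

Step 2 is incorrect due to a wrong coefficient.
The step shows: z**2*exp(z) + 3*z*exp(z)
The correct value should be: z**2*exp(z) + 2*z*exp(z)

Explanation: The coefficient 2 was incorrectly written as 3: the term 2*z*exp(z) was incorrectly written as 3*z*exp(z)
The later steps are derived from this incorrect expression, so the error originates in Step 2.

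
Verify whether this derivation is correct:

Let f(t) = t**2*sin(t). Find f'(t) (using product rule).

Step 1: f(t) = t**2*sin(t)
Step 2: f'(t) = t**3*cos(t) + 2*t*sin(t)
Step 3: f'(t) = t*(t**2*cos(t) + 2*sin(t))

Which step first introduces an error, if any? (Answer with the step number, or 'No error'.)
Step 2

Step 2 is incorrect due to a wrong exponent.
The step shows: t**3*cos(t) + 2*t*sin(t)
The correct value should be: t**2*cos(t) + 2*t*sin(t)

Explanation: The exponent 2 on t was incorrectly written as 3: the term t**2*cos(t) was incorrectly written as t**3*cos(t)
The later steps are derived from this incorrect expression, so the error originates in Step 2.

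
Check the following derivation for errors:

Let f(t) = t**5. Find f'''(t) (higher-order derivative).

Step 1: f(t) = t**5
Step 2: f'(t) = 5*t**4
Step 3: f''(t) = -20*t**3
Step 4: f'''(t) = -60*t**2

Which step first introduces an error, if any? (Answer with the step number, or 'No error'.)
Step 3

Step 3 is incorrect due to a sign flip.
The step shows: -20*t**3
The correct value should be: 20*t**3

Explanation: The sign of the whole expression was flipped: the term 20*t**3 was incorrectly written as -20*t**3
The later steps are derived from this incorrect expression, so the error originates in Step 3.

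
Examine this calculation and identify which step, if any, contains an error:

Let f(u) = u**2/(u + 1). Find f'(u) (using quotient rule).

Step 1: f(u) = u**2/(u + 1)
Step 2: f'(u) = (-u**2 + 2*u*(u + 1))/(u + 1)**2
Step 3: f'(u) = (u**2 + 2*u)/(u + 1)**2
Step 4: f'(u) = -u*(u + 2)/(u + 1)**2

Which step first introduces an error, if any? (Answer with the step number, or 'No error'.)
Step 4

Step 4 is incorrect due to a sign flip.
The step shows: -u*(u + 2)/(u + 1)**2
The correct value should be: u*(u + 2)/(u + 1)**2

Explanation: The sign of the whole expression was flipped: the term u*(u + 2)/(u + 1)**2 was incorrectly written as -u*(u + 2)/(u + 1)**2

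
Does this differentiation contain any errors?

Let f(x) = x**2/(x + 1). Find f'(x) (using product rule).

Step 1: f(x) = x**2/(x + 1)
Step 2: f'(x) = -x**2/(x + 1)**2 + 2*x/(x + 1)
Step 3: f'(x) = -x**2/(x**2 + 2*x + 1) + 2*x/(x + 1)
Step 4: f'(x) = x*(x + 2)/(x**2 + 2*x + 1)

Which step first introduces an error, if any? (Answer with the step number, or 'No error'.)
No error

All steps in this derivation are correct.
The final answer f'(x) = x*(x + 2)/(x**2 + 2*x + 1) is valid.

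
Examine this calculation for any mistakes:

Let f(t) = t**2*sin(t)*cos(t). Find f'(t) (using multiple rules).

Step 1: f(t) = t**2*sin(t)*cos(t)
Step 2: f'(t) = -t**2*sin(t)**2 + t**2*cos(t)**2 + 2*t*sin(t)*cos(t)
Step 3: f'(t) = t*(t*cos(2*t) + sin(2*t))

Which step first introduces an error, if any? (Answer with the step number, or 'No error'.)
No error

All steps in this derivation are correct.
The final answer f'(t) = t*(t*cos(2*t) + sin(2*t)) is valid.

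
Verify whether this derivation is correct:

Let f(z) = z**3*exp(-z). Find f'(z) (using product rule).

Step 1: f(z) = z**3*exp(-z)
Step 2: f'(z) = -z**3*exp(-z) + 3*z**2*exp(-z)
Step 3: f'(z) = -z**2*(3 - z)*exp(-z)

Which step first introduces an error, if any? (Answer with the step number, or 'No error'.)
Step 3

Step 3 is incorrect due to a sign flip.
The step shows: -z**2*(3 - z)*exp(-z)
The correct value should be: z**2*(3 - z)*exp(-z)

Explanation: The sign of the whole expression was flipped: the term z**2*(3 - z)*exp(-z) was incorrectly written as -z**2*(3 - z)*exp(-z)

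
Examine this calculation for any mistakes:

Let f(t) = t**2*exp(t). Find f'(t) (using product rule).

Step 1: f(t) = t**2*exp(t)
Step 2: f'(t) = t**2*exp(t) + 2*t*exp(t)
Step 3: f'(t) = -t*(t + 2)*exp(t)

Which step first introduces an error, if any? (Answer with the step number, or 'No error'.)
Step 3

Step 3 is incorrect due to a sign flip.
The step shows: -t*(t + 2)*exp(t)
The correct value should be: t*(t + 2)*exp(t)

Explanation: The sign of the whole expression was flipped: the term t*(t + 2)*exp(t) was incorrectly written as -t*(t + 2)*exp(t)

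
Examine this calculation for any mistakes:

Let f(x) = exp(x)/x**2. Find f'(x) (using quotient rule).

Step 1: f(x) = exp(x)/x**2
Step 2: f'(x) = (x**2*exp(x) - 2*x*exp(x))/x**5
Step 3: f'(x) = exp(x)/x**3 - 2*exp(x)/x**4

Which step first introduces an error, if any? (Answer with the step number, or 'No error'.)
Step 2

Step 2 is incorrect due to a wrong exponent.
The step shows: (x**2*exp(x) - 2*x*exp(x))/x**5
The correct value should be: (x**2*exp(x) - 2*x*exp(x))/x**4

Explanation: The exponent -4 on x was incorrectly written as -5: the term (x**2*exp(x) - 2*x*exp(x))/x**4 was incorrectly written as (x**2*exp(x) - 2*x*exp(x))/x**5
The later steps are derived from this incorrect expression, so the error originates in Step 2.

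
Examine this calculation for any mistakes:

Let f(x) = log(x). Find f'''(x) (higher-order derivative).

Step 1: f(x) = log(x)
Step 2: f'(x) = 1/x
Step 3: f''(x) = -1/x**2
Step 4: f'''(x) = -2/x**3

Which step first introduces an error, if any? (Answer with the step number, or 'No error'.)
Step 4

Step 4 is incorrect due to a sign flip.
The step shows: -2/x**3
The correct value should be: 2/x**3

Explanation: The sign of the whole expression was flipped: the term 2/x**3 was incorrectly written as -2/x**3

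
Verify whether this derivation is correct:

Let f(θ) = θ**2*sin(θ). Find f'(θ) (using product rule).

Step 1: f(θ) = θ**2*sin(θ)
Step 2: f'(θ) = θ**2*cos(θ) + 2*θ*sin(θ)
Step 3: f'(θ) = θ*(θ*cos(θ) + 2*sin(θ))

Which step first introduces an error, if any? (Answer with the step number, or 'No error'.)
No error

All steps in this derivation are correct.
The final answer f'(θ) = θ*(θ*cos(θ) + 2*sin(θ)) is valid.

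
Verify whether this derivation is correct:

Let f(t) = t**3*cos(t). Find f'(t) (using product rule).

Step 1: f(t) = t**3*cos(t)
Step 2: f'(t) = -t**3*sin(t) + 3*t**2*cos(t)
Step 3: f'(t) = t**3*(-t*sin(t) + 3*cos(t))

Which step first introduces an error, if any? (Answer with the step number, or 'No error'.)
Step 3

Step 3 is incorrect due to a wrong exponent.
The step shows: t**3*(-t*sin(t) + 3*cos(t))
The correct value should be: t**2*(-t*sin(t) + 3*cos(t))

Explanation: The exponent 2 on t was incorrectly written as 3: the term t**2*(-t*sin(t) + 3*cos(t)) was incorrectly written as t**3*(-t*sin(t) + 3*cos(t))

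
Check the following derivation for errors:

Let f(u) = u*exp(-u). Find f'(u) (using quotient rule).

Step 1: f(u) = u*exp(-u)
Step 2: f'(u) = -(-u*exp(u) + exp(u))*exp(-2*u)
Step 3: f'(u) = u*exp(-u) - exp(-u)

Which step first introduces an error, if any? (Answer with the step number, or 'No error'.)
Step 2

Step 2 is incorrect due to a sign flip.
The step shows: -(-u*exp(u) + exp(u))*exp(-2*u)
The correct value should be: (-u*exp(u) + exp(u))*exp(-2*u)

Explanation: The sign of the whole expression was flipped: the term (-u*exp(u) + exp(u))*exp(-2*u) was incorrectly written as -(-u*exp(u) + exp(u))*exp(-2*u)
The later steps are derived from this incorrect expression, so the error originates in Step 2.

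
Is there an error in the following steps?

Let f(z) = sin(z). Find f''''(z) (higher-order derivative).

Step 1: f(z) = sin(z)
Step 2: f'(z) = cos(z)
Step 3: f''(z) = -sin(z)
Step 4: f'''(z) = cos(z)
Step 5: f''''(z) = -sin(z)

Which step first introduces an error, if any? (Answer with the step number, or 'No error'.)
Step 4

Step 4 is incorrect due to a sign flip.
The step shows: cos(z)
The correct value should be: -cos(z)

Explanation: The sign of the whole expression was flipped: the term -cos(z) was incorrectly written as cos(z)
The later steps are derived from this incorrect expression, so the error originates in Step 4.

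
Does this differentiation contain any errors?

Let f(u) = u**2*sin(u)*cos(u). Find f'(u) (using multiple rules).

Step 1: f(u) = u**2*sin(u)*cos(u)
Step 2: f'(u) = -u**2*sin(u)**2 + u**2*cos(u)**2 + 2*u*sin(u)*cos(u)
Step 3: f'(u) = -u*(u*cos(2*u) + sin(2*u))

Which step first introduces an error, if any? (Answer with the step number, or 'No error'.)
Step 3

Step 3 is incorrect due to a sign flip.
The step shows: -u*(u*cos(2*u) + sin(2*u))
The correct value should be: u*(u*cos(2*u) + sin(2*u))

Explanation: The sign of the whole expression was flipped: the term u*(u*cos(2*u) + sin(2*u)) was incorrectly written as -u*(u*cos(2*u) + sin(2*u))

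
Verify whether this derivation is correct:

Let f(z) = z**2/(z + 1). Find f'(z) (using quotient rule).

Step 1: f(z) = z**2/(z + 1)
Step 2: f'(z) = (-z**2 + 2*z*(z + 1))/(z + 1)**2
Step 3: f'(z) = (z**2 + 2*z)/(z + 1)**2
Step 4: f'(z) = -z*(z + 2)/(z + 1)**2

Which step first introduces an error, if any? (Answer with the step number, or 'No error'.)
Step 4

Step 4 is incorrect due to a sign flip.
The step shows: -z*(z + 2)/(z + 1)**2
The correct value should be: z*(z + 2)/(z + 1)**2

Explanation: The sign of the whole expression was flipped: the term z*(z + 2)/(z + 1)**2 was incorrectly written as -z*(z + 2)/(z + 1)**2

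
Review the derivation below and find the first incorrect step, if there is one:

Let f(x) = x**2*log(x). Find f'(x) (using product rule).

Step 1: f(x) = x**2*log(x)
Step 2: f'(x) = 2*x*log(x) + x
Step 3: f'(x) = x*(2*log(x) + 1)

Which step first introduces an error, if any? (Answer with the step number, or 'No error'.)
No error

All steps in this derivation are correct.
The final answer f'(x) = x*(2*log(x) + 1) is valid.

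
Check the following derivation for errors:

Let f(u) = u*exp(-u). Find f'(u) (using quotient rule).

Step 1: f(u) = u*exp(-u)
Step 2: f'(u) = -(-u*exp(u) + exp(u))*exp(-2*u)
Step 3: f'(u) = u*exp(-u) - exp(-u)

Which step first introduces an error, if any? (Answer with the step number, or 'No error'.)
Step 2

Step 2 is incorrect due to a sign flip.
The step shows: -(-u*exp(u) + exp(u))*exp(-2*u)
The correct value should be: (-u*exp(u) + exp(u))*exp(-2*u)

Explanation: The sign of the whole expression was flipped: the term (-u*exp(u) + exp(u))*exp(-2*u) was incorrectly written as -(-u*exp(u) + exp(u))*exp(-2*u)
The later steps are derived from this incorrect expression, so the error originates in Step 2.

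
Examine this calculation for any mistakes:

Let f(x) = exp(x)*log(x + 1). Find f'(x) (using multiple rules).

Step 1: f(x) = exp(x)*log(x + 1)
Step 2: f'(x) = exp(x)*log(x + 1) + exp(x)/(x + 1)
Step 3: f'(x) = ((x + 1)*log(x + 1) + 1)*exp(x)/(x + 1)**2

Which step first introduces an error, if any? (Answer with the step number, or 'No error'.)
Step 3

Step 3 is incorrect due to a wrong exponent.
The step shows: ((x + 1)*log(x + 1) + 1)*exp(x)/(x + 1)**2
The correct value should be: ((x + 1)*log(x + 1) + 1)*exp(x)/(x + 1)

Explanation: The exponent -1 on x + 1 was incorrectly written as -2: the term ((x + 1)*log(x + 1) + 1)*exp(x)/(x + 1) was incorrectly written as ((x + 1)*log(x + 1) + 1)*exp(x)/(x + 1)**2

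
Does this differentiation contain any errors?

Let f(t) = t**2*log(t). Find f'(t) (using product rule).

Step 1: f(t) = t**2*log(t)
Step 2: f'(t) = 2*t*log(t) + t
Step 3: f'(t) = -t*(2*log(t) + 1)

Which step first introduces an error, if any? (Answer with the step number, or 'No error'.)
Step 3

Step 3 is incorrect due to a sign flip.
The step shows: -t*(2*log(t) + 1)
The correct value should be: t*(2*log(t) + 1)

Explanation: The sign of the whole expression was flipped: the term t*(2*log(t) + 1) was incorrectly written as -t*(2*log(t) + 1)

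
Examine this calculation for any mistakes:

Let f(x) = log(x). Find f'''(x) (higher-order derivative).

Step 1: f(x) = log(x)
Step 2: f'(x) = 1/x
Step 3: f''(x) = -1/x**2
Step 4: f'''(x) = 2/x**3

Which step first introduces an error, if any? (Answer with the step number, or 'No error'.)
No error

All steps in this derivation are correct.
The final answer f'''(x) = 2/x**3 is valid.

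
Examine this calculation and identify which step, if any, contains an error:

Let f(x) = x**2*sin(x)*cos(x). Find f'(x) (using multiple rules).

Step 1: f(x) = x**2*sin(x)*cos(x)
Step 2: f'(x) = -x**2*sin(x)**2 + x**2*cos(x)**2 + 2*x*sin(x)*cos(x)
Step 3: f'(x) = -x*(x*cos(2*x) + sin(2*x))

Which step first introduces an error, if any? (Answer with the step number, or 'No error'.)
Step 3

Step 3 is incorrect due to a sign flip.
The step shows: -x*(x*cos(2*x) + sin(2*x))
The correct value should be: x*(x*cos(2*x) + sin(2*x))

Explanation: The sign of the whole expression was flipped: the term x*(x*cos(2*x) + sin(2*x)) was incorrectly written as -x*(x*cos(2*x) + sin(2*x))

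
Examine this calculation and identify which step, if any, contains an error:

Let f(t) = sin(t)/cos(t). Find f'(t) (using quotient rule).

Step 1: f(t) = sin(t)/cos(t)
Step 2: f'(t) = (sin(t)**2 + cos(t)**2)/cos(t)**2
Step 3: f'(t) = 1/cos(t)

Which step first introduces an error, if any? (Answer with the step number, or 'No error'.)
Step 3

Step 3 is incorrect due to a wrong exponent.
The step shows: 1/cos(t)
The correct value should be: cos(t)**(-2)

Explanation: The exponent -2 on cos(t) was incorrectly written as -1: the term cos(t)**(-2) was incorrectly written as 1/cos(t)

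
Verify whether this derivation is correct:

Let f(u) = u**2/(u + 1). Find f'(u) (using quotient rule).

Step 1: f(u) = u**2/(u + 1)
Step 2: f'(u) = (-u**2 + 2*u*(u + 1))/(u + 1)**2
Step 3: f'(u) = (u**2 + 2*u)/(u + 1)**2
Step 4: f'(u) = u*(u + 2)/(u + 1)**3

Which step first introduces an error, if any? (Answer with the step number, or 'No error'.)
Step 4

Step 4 is incorrect due to a wrong exponent.
The step shows: u*(u + 2)/(u + 1)**3
The correct value should be: u*(u + 2)/(u + 1)**2

Explanation: The exponent -2 on u + 1 was incorrectly written as -3: the term u*(u + 2)/(u + 1)**2 was incorrectly written as u*(u + 2)/(u + 1)**3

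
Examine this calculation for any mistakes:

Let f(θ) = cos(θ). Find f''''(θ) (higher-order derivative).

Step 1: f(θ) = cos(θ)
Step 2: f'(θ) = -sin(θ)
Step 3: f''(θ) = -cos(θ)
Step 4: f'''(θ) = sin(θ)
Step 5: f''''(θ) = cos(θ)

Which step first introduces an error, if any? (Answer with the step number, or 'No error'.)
No error

All steps in this derivation are correct.
The final answer f''''(θ) = cos(θ) is valid.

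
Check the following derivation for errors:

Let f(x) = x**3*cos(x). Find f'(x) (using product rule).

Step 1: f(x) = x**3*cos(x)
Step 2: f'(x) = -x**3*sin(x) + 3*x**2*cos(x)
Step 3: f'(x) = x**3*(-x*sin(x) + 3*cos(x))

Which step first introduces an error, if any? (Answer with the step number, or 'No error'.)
Step 3

Step 3 is incorrect due to a wrong exponent.
The step shows: x**3*(-x*sin(x) + 3*cos(x))
The correct value should be: x**2*(-x*sin(x) + 3*cos(x))

Explanation: The exponent 2 on x was incorrectly written as 3: the term x**2*(-x*sin(x) + 3*cos(x)) was incorrectly written as x**3*(-x*sin(x) + 3*cos(x))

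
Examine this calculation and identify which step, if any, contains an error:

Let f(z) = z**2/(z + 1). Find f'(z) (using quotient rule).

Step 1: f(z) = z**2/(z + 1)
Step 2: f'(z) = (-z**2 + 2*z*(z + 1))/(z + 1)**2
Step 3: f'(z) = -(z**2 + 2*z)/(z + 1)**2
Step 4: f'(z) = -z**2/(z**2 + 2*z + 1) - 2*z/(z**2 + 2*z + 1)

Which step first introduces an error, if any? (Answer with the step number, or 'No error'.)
Step 3

Step 3 is incorrect due to a sign flip.
The step shows: -(z**2 + 2*z)/(z + 1)**2
The correct value should be: (z**2 + 2*z)/(z + 1)**2

Explanation: The sign of the whole expression was flipped: the term (z**2 + 2*z)/(z + 1)**2 was incorrectly written as -(z**2 + 2*z)/(z + 1)**2
The later steps are derived from this incorrect expression, so the error originates in Step 3.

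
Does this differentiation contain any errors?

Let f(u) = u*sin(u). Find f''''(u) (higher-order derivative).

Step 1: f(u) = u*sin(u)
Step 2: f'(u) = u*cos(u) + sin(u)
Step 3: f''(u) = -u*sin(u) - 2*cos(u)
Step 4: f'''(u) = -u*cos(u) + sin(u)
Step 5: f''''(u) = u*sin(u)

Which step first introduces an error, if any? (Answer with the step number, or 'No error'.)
Step 3

Step 3 is incorrect due to a sign flip.
The step shows: -u*sin(u) - 2*cos(u)
The correct value should be: -u*sin(u) + 2*cos(u)

Explanation: The sign of one term was flipped: the term 2*cos(u) was incorrectly written as -2*cos(u)
The later steps are derived from this incorrect expression, so the error originates in Step 3.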